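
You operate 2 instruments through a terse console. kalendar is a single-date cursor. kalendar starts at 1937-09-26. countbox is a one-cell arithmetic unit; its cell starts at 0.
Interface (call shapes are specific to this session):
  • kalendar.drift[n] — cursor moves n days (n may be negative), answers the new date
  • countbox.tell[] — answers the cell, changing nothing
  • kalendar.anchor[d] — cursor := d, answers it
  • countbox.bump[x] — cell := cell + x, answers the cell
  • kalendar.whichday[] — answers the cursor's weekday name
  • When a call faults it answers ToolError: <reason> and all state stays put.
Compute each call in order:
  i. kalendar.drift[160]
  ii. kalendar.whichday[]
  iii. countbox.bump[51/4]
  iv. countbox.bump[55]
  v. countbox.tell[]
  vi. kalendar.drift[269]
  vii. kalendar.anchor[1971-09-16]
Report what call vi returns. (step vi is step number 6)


Answer: 1938-11-29

Derivation:
Step: drift[n: 160]
Result: 1938-03-05
Step: whichday[]
Result: Saturday
Step: bump[x: 51/4]
Result: 51/4
Step: bump[x: 55]
Result: 271/4
Step: tell[]
Result: 271/4
Step: drift[n: 269]
Result: 1938-11-29
Step: anchor[d: 1971-09-16]
Result: 1971-09-16


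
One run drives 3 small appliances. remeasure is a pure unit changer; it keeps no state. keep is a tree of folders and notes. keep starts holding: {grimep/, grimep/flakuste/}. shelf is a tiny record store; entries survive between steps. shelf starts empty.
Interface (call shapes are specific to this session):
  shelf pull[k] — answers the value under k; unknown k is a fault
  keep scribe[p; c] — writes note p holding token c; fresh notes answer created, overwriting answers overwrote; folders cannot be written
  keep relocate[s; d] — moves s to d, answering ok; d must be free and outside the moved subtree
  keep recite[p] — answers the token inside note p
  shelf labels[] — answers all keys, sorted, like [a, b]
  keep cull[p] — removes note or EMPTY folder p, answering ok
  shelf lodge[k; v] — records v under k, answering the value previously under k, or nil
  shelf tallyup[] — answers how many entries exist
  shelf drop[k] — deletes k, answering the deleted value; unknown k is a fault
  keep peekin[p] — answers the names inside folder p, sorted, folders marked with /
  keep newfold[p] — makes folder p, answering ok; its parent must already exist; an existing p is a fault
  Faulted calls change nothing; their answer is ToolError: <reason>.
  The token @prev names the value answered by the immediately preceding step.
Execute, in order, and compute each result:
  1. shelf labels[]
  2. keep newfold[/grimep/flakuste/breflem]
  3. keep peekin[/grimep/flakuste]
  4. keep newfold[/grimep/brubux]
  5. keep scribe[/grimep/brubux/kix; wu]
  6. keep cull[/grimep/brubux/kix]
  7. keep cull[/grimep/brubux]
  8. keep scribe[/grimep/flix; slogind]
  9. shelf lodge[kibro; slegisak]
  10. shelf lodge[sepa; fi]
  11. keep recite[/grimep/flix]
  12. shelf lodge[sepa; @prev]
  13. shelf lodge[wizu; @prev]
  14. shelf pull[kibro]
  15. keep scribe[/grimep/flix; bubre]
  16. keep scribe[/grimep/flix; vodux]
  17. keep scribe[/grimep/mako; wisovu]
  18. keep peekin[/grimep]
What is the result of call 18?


// shelf labels() ~> []
// keep newfold(p: /grimep/flakuste/breflem) ~> ok
// keep peekin(p: /grimep/flakuste) ~> [breflem/]
// keep newfold(p: /grimep/brubux) ~> ok
// keep scribe(p: /grimep/brubux/kix, c: wu) ~> created
// keep cull(p: /grimep/brubux/kix) ~> ok
// keep cull(p: /grimep/brubux) ~> ok
// keep scribe(p: /grimep/flix, c: slogind) ~> created
// shelf lodge(k: kibro, v: slegisak) ~> nil
// shelf lodge(k: sepa, v: fi) ~> nil
// keep recite(p: /grimep/flix) ~> slogind
// shelf lodge(k: sepa, v: @prev) ~> fi
// shelf lodge(k: wizu, v: @prev) ~> nil
// shelf pull(k: kibro) ~> slegisak
// keep scribe(p: /grimep/flix, c: bubre) ~> overwrote
// keep scribe(p: /grimep/flix, c: vodux) ~> overwrote
// keep scribe(p: /grimep/mako, c: wisovu) ~> created
// keep peekin(p: /grimep) ~> [flakuste/, flix, mako]

Answer: [flakuste/, flix, mako]


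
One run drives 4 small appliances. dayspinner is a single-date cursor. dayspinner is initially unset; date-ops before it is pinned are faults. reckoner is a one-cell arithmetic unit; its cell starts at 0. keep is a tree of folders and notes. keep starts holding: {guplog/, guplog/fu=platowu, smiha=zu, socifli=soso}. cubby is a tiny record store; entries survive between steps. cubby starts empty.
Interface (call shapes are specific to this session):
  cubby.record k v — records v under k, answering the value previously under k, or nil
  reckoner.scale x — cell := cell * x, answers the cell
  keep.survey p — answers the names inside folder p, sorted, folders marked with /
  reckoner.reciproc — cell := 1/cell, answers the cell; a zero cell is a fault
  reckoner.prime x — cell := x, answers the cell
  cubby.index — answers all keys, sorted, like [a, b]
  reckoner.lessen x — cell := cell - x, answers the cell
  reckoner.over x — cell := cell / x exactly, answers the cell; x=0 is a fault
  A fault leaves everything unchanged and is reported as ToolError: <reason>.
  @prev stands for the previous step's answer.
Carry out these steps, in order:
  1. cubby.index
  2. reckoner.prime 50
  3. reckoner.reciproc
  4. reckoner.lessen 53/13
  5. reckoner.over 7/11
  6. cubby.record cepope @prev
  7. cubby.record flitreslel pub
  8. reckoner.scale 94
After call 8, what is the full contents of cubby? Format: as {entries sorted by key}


Answer: {cepope=-29007/4550, flitreslel=pub}

Derivation:
→ cubby.index()
← []
→ reckoner.prime(x='50')
← 50
→ reckoner.reciproc()
← 1/50
→ reckoner.lessen(x='53/13')
← -2637/650
→ reckoner.over(x='7/11')
← -29007/4550
→ cubby.record(k='cepope', v='@prev')
← nil
→ cubby.record(k='flitreslel', v='pub')
← nil
→ reckoner.scale(x='94')
← -1363329/2275


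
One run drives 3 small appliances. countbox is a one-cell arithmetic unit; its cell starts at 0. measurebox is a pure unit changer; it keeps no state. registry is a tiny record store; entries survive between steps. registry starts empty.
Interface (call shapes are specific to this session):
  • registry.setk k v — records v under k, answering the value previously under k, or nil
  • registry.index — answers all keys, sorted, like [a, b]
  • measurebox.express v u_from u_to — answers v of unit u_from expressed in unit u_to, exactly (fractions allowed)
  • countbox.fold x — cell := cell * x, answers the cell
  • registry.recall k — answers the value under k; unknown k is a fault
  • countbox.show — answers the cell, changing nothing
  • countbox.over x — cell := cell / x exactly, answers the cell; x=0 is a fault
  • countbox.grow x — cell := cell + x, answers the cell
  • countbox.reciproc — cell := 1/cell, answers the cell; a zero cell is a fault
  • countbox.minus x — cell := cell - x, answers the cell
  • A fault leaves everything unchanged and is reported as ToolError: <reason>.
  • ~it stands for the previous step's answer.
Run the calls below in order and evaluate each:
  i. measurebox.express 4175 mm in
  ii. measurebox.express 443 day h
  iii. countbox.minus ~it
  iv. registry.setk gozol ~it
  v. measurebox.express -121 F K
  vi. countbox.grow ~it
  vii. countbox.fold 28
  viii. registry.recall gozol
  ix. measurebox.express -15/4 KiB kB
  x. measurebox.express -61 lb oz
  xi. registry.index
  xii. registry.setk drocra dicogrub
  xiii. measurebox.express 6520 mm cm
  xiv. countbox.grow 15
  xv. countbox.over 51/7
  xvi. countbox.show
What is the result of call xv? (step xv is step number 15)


[in] measurebox.express v→4175 u_from→mm u_to→in
:: 20875/127
[in] measurebox.express v→443 u_from→day u_to→h
:: 10632
[in] countbox.minus x→~it
:: -10632
[in] registry.setk k→gozol v→~it
:: nil
[in] measurebox.express v→-121 u_from→F u_to→K
:: 3763/20
[in] countbox.grow x→~it
:: -208877/20
[in] countbox.fold x→28
:: -1462139/5
[in] registry.recall k→gozol
:: -10632
[in] measurebox.express v→-15/4 u_from→KiB u_to→kB
:: -96/25
[in] measurebox.express v→-61 u_from→lb u_to→oz
:: -976
[in] registry.index
:: [gozol]
[in] registry.setk k→drocra v→dicogrub
:: nil
[in] measurebox.express v→6520 u_from→mm u_to→cm
:: 652
[in] countbox.grow x→15
:: -1462064/5
[in] countbox.over x→51/7
:: -10234448/255
[in] countbox.show
:: -10234448/255

Answer: -10234448/255


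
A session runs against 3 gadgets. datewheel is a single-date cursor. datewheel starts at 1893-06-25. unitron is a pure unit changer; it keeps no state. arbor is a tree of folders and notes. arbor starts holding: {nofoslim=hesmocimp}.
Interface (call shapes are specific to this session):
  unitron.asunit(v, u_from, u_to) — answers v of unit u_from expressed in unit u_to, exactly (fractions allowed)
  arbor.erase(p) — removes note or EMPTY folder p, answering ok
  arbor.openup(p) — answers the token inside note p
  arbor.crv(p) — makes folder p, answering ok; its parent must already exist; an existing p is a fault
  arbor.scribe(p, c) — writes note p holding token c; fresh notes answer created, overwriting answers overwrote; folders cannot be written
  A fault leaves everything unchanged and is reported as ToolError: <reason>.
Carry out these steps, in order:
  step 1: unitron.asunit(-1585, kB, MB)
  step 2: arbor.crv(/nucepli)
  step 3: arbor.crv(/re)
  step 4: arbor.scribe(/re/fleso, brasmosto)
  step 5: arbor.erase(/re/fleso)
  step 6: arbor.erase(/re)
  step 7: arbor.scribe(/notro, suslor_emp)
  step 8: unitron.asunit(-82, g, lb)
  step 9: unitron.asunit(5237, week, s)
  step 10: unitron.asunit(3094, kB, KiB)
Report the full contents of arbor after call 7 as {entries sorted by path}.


I invoke unitron.asunit(v='-1585', u_from='kB', u_to='MB'), and get -317/200.
Now I run arbor.crv(p='/nucepli'): ok.
Next I call arbor.crv(p='/re'), which returns ok.
Now I run arbor.scribe(p='/re/fleso', c='brasmosto'), — result: created.
I call arbor.erase(p='/re/fleso'), → ok.
Using arbor.erase(p='/re'), and observe ok.
Next I call arbor.scribe(p='/notro', c='suslor_emp'), — result: created.
Using unitron.asunit(v='-82', u_from='g', u_to='lb'), and see -8200000/45359237.
Then unitron.asunit(v='5237', u_from='week', u_to='s'), and see 3167337600.
Invoking unitron.asunit(v='3094', u_from='kB', u_to='KiB'), — result: 193375/64.

Answer: {nofoslim=hesmocimp, notro=suslor_emp, nucepli/}


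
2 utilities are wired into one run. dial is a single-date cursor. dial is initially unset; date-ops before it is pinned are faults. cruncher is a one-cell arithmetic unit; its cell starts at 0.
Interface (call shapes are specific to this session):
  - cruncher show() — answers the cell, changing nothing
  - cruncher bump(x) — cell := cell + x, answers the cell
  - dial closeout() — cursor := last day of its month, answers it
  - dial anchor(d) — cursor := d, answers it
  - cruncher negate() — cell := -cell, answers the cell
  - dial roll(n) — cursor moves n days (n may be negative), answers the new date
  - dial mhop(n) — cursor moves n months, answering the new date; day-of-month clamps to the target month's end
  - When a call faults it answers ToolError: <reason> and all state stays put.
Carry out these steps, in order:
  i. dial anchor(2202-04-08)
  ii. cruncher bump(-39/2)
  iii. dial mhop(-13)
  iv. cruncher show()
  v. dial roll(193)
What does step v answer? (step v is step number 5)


Answer: 2201-09-17

Derivation:
Step: dial anchor[d→2202-04-08]
Result: 2202-04-08
Step: cruncher bump[x→-39/2]
Result: -39/2
Step: dial mhop[n→-13]
Result: 2201-03-08
Step: cruncher show[]
Result: -39/2
Step: dial roll[n→193]
Result: 2201-09-17


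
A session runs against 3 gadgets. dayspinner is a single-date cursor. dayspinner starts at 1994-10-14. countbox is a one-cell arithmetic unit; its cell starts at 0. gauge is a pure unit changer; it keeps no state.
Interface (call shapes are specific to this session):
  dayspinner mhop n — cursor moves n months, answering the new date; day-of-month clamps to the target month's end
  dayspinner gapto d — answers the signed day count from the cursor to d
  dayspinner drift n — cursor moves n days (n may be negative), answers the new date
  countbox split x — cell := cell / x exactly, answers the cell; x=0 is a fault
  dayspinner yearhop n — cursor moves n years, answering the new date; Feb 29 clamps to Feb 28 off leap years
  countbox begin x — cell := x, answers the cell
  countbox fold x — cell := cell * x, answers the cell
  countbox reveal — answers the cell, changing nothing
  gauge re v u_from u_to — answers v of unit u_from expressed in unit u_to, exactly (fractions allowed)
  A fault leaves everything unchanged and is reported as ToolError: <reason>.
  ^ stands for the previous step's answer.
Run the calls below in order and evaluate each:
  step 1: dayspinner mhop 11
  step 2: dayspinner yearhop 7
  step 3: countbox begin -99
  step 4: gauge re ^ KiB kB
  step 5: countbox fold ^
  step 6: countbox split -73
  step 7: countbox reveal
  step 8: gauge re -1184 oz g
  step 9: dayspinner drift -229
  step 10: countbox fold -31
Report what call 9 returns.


Next I call dayspinner mhop passing n=11, and get 1995-09-14.
Calling dayspinner yearhop passing n=7, yielding 2002-09-14.
Invoking countbox begin passing x=-99: -99.
I run gauge re passing v=^, u_from=KiB, u_to=kB, and get -12672/125.
I try countbox fold passing x=^, yielding 1254528/125.
Next I call countbox split passing x=-73, → -1254528/9125.
I use countbox reveal: -1254528/9125.
I run gauge re passing v=-1184, u_from=oz, u_to=g, → -1678291769/50000.
I invoke dayspinner drift passing n=-229, yielding 2002-01-28.
I call countbox fold passing x=-31, and observe 38890368/9125.

Answer: 2002-01-28


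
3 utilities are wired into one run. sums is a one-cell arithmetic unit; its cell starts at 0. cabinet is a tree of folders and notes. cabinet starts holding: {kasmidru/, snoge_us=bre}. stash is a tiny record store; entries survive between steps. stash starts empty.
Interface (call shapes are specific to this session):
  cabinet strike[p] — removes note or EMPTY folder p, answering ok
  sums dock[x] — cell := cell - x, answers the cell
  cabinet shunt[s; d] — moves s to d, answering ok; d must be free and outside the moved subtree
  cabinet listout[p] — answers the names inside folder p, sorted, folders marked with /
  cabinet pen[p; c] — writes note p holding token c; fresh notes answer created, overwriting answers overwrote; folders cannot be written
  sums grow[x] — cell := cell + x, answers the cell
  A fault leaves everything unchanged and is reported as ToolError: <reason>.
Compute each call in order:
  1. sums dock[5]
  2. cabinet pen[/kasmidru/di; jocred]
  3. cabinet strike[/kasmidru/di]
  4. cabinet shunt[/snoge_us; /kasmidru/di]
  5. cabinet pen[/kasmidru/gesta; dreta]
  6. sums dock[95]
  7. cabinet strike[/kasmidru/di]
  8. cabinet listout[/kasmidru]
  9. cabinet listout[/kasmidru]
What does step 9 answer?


Act: sums dock[5]
Obs: -5
Act: cabinet pen[/kasmidru/di; jocred]
Obs: created
Act: cabinet strike[/kasmidru/di]
Obs: ok
Act: cabinet shunt[/snoge_us; /kasmidru/di]
Obs: ok
Act: cabinet pen[/kasmidru/gesta; dreta]
Obs: created
Act: sums dock[95]
Obs: -100
Act: cabinet strike[/kasmidru/di]
Obs: ok
Act: cabinet listout[/kasmidru]
Obs: [gesta]
Act: cabinet listout[/kasmidru]
Obs: [gesta]

Answer: [gesta]


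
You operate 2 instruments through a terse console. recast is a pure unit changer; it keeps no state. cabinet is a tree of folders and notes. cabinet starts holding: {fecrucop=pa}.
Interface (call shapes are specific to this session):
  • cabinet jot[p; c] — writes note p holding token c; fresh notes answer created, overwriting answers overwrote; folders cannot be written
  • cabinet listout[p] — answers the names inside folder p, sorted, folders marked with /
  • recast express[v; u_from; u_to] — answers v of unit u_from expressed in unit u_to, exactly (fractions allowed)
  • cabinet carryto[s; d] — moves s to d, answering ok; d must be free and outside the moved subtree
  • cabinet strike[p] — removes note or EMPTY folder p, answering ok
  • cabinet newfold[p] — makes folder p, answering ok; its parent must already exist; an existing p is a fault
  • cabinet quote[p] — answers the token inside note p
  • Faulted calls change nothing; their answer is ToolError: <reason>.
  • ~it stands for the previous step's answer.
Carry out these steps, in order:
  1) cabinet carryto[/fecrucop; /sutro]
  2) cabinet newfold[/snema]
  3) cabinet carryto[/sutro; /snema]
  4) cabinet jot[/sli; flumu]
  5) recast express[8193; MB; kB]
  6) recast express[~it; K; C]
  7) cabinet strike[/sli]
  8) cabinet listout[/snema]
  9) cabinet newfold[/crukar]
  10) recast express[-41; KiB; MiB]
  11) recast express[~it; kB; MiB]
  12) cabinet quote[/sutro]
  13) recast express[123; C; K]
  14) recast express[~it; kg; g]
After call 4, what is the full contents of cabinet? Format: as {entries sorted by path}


Answer: {sli=flumu, snema/, sutro=pa}

Derivation:
==> cabinet carryto(s='/fecrucop', d='/sutro')
<== ok
==> cabinet newfold(p='/snema')
<== ok
==> cabinet carryto(s='/sutro', d='/snema')
<== ToolError: exists
==> cabinet jot(p='/sli', c='flumu')
<== created
==> recast express(v='8193', u_from='MB', u_to='kB')
<== 8193000
==> recast express(v='~it', u_from='K', u_to='C')
<== 163854537/20
==> cabinet strike(p='/sli')
<== ok
==> cabinet listout(p='/snema')
<== []
==> cabinet newfold(p='/crukar')
<== ok
==> recast express(v='-41', u_from='KiB', u_to='MiB')
<== -41/1024
==> recast express(v='~it', u_from='kB', u_to='MiB')
<== -5125/134217728
==> cabinet quote(p='/sutro')
<== pa
==> recast express(v='123', u_from='C', u_to='K')
<== 7923/20
==> recast express(v='~it', u_from='kg', u_to='g')
<== 396150


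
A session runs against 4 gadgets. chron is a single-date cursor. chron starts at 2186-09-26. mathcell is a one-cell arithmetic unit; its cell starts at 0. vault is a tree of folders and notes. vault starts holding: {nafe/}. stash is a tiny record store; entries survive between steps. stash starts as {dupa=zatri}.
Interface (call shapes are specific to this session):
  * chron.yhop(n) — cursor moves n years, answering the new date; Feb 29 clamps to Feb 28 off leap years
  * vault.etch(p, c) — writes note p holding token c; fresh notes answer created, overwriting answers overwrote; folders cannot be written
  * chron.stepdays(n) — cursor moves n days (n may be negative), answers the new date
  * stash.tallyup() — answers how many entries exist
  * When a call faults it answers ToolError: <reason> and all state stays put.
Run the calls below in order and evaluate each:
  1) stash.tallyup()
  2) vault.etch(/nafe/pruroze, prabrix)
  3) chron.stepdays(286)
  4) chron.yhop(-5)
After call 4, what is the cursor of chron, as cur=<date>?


Answer: cur=2182-07-09

Derivation:
>> stash.tallyup()
<< 1
>> vault.etch(p=/nafe/pruroze, c=prabrix)
<< created
>> chron.stepdays(n=286)
<< 2187-07-09
>> chron.yhop(n=-5)
<< 2182-07-09


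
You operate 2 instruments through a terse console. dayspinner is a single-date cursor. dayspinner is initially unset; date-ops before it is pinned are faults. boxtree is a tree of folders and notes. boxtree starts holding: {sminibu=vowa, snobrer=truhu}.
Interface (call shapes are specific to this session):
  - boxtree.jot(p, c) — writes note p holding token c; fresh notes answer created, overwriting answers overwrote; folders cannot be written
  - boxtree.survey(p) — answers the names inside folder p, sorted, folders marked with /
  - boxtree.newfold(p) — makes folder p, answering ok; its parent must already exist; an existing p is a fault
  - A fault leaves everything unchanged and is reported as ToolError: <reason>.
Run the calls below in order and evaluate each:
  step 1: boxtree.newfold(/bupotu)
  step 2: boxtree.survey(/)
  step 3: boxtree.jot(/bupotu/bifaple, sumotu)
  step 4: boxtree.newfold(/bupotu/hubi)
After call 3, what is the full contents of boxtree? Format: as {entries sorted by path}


Answer: {bupotu/, bupotu/bifaple=sumotu, sminibu=vowa, snobrer=truhu}

Derivation:
→ boxtree.newfold(p: /bupotu)
← ok
→ boxtree.survey(p: /)
← [bupotu/, sminibu, snobrer]
→ boxtree.jot(p: /bupotu/bifaple, c: sumotu)
← created
→ boxtree.newfold(p: /bupotu/hubi)
← ok


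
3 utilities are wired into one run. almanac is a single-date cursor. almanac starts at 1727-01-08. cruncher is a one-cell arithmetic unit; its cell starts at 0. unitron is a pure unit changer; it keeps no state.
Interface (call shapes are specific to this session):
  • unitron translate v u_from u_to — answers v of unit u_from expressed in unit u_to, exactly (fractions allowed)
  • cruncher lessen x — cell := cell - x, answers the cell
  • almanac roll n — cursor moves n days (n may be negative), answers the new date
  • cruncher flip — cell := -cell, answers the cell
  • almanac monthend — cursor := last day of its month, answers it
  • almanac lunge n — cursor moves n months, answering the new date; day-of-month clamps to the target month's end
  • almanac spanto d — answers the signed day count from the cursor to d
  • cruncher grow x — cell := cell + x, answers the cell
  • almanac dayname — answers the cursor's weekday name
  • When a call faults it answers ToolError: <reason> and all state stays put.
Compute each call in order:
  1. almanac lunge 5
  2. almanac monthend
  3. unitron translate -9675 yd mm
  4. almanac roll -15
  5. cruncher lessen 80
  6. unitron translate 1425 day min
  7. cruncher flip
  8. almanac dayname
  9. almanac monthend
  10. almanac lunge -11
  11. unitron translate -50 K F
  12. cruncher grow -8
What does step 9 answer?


Answer: 1727-06-30

Derivation:
>> almanac lunge(n→5)
<< 1727-06-08
>> almanac monthend()
<< 1727-06-30
>> unitron translate(v→-9675, u_from→yd, u_to→mm)
<< -8846820
>> almanac roll(n→-15)
<< 1727-06-15
>> cruncher lessen(x→80)
<< -80
>> unitron translate(v→1425, u_from→day, u_to→min)
<< 2052000
>> cruncher flip()
<< 80
>> almanac dayname()
<< Sunday
>> almanac monthend()
<< 1727-06-30
>> almanac lunge(n→-11)
<< 1726-07-30
>> unitron translate(v→-50, u_from→K, u_to→F)
<< -54967/100
>> cruncher grow(x→-8)
<< 72


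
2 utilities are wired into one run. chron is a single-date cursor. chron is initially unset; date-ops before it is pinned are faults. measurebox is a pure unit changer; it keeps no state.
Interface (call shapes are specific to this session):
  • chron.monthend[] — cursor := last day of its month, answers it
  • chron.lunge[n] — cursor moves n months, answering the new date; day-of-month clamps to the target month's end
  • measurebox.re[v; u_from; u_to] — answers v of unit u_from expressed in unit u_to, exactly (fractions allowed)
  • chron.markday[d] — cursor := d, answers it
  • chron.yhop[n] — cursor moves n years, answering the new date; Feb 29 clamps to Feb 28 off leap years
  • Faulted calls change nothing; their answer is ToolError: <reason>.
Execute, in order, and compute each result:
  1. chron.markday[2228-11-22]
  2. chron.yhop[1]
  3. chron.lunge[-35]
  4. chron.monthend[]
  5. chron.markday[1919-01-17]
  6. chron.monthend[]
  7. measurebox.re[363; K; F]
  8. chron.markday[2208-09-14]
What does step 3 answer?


Answer: 2226-12-22

Derivation:
> markday d='2228-11-22'
[out] 2228-11-22
> yhop n='1'
[out] 2229-11-22
> lunge n='-35'
[out] 2226-12-22
> monthend
[out] 2226-12-31
> markday d='1919-01-17'
[out] 1919-01-17
> monthend
[out] 1919-01-31
> re v='363' u_from='K' u_to='F'
[out] 19373/100
> markday d='2208-09-14'
[out] 2208-09-14


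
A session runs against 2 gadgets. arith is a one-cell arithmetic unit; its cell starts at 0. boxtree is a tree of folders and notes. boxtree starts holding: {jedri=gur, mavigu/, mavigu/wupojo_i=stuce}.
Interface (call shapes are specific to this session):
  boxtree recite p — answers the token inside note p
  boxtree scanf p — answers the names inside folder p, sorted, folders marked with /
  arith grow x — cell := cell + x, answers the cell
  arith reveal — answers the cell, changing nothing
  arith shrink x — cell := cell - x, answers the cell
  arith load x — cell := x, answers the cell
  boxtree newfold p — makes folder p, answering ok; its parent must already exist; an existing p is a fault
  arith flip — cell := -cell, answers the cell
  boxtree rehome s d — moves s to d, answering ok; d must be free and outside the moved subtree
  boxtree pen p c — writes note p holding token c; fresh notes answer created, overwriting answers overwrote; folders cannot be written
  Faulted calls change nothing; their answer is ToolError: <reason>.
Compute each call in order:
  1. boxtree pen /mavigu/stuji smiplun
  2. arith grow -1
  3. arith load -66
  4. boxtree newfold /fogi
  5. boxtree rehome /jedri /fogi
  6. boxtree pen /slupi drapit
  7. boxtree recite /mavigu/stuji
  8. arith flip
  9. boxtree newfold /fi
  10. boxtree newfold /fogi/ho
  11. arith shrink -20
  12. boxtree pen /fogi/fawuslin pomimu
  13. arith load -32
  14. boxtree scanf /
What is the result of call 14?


Answer: [fi/, fogi/, jedri, mavigu/, slupi]

Derivation:
Then boxtree pen on p: /mavigu/stuji, c: smiplun: created.
Calling arith grow on x: -1, → -1.
Using arith load on x: -66, and get -66.
I run boxtree newfold on p: /fogi, which returns ok.
Invoking boxtree rehome on s: /jedri, d: /fogi: ToolError: exists.
Now I run boxtree pen on p: /slupi, c: drapit, yielding created.
Then boxtree recite on p: /mavigu/stuji, and get smiplun.
Next I call arith flip(), and get 66.
Next I call boxtree newfold on p: /fi, and get ok.
I run boxtree newfold on p: /fogi/ho: ok.
I use arith shrink on x: -20, yielding 86.
Now I run boxtree pen on p: /fogi/fawuslin, c: pomimu, — result: created.
I use arith load on x: -32, — result: -32.
Then boxtree scanf on p: /, which returns [fi/, fogi/, jedri, mavigu/, slupi].


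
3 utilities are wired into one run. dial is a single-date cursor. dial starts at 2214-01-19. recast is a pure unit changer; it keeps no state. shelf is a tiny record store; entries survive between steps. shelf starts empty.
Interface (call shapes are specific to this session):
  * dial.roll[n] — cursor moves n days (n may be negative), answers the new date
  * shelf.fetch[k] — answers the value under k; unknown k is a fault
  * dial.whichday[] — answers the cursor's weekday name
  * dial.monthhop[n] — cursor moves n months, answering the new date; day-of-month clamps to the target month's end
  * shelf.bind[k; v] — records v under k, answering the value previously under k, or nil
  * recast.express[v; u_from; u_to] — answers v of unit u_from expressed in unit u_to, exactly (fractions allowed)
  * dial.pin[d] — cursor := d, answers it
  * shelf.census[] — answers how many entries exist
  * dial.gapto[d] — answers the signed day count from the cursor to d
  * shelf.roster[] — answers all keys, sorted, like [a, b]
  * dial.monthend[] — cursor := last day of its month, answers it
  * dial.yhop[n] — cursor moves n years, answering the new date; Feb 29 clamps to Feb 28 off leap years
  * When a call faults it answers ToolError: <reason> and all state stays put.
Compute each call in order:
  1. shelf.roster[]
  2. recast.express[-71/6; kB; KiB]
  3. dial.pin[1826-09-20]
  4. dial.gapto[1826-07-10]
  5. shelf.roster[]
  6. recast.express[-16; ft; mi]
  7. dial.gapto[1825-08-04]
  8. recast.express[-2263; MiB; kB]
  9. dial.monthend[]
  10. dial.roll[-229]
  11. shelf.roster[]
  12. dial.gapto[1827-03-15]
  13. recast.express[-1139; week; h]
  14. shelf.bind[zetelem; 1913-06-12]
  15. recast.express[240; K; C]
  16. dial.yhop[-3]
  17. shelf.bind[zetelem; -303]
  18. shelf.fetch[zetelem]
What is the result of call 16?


Answer: 1823-02-13

Derivation:
·→ shelf.roster()
·← []
·→ recast.express(-71/6, kB, KiB)
·← -8875/768
·→ dial.pin(1826-09-20)
·← 1826-09-20
·→ dial.gapto(1826-07-10)
·← -72
·→ shelf.roster()
·← []
·→ recast.express(-16, ft, mi)
·← -1/330
·→ dial.gapto(1825-08-04)
·← -412
·→ recast.express(-2263, MiB, kB)
·← -296615936/125
·→ dial.monthend()
·← 1826-09-30
·→ dial.roll(-229)
·← 1826-02-13
·→ shelf.roster()
·← []
·→ dial.gapto(1827-03-15)
·← 395
·→ recast.express(-1139, week, h)
·← -191352
·→ shelf.bind(zetelem, 1913-06-12)
·← nil
·→ recast.express(240, K, C)
·← -663/20
·→ dial.yhop(-3)
·← 1823-02-13
·→ shelf.bind(zetelem, -303)
·← 1913-06-12
·→ shelf.fetch(zetelem)
·← -303


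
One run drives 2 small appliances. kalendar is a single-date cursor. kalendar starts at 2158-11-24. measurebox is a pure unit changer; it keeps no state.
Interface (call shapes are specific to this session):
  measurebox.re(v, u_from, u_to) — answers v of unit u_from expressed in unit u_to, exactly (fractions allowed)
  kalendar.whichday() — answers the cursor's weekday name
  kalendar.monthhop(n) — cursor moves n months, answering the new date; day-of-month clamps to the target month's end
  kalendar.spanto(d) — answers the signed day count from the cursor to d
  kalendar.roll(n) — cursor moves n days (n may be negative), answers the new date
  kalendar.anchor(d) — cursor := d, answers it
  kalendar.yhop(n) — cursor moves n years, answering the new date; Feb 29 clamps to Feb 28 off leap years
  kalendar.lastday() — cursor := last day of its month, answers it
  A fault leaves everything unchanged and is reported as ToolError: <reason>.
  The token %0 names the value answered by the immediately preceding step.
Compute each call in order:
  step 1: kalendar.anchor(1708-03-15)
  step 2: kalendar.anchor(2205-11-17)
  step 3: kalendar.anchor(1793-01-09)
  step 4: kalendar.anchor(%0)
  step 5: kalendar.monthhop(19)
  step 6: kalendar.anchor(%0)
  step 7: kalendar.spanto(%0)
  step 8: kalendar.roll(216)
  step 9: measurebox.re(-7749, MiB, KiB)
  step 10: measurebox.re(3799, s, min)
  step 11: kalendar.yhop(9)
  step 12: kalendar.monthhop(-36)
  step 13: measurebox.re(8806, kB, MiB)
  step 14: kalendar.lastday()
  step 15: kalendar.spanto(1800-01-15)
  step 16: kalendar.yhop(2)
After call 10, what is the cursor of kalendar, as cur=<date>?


> kalendar.anchor d=1708-03-15
[out] 1708-03-15
> kalendar.anchor d=2205-11-17
[out] 2205-11-17
> kalendar.anchor d=1793-01-09
[out] 1793-01-09
> kalendar.anchor d=%0
[out] 1793-01-09
> kalendar.monthhop n=19
[out] 1794-08-09
> kalendar.anchor d=%0
[out] 1794-08-09
> kalendar.spanto d=%0
[out] 0
> kalendar.roll n=216
[out] 1795-03-13
> measurebox.re v=-7749 u_from=MiB u_to=KiB
[out] -7934976
> measurebox.re v=3799 u_from=s u_to=min
[out] 3799/60
> kalendar.yhop n=9
[out] 1804-03-13
> kalendar.monthhop n=-36
[out] 1801-03-13
> measurebox.re v=8806 u_from=kB u_to=MiB
[out] 550375/65536
> kalendar.lastday
[out] 1801-03-31
> kalendar.spanto d=1800-01-15
[out] -440
> kalendar.yhop n=2
[out] 1803-03-31

Answer: cur=1795-03-13


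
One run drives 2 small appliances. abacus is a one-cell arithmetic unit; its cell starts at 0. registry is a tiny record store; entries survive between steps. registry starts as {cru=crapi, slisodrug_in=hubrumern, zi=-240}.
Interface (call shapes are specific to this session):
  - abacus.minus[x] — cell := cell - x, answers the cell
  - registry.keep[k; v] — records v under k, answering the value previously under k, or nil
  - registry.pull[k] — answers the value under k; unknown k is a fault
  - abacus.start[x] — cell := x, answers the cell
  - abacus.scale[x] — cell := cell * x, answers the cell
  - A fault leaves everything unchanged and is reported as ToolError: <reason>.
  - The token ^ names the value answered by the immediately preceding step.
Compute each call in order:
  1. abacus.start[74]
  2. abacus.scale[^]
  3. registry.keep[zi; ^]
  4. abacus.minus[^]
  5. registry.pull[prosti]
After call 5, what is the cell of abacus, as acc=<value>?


Answer: acc=5716

Derivation:
% abacus.start(x→74) : 74
% abacus.scale(x→^) : 5476
% registry.keep(k→zi, v→^) : -240
% abacus.minus(x→^) : 5716
% registry.pull(k→prosti) : ToolError: no such key prosti


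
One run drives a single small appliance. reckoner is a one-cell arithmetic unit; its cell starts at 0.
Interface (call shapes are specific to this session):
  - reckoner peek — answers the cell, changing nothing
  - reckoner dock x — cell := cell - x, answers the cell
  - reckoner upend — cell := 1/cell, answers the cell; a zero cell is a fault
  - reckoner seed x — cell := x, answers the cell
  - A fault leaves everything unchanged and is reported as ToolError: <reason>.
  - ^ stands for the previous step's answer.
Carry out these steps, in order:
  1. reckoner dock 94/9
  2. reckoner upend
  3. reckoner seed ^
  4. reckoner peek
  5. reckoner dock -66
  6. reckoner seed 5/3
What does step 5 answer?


·→ reckoner dock(x: 94/9)
·← -94/9
·→ reckoner upend()
·← -9/94
·→ reckoner seed(x: ^)
·← -9/94
·→ reckoner peek()
·← -9/94
·→ reckoner dock(x: -66)
·← 6195/94
·→ reckoner seed(x: 5/3)
·← 5/3

Answer: 6195/94


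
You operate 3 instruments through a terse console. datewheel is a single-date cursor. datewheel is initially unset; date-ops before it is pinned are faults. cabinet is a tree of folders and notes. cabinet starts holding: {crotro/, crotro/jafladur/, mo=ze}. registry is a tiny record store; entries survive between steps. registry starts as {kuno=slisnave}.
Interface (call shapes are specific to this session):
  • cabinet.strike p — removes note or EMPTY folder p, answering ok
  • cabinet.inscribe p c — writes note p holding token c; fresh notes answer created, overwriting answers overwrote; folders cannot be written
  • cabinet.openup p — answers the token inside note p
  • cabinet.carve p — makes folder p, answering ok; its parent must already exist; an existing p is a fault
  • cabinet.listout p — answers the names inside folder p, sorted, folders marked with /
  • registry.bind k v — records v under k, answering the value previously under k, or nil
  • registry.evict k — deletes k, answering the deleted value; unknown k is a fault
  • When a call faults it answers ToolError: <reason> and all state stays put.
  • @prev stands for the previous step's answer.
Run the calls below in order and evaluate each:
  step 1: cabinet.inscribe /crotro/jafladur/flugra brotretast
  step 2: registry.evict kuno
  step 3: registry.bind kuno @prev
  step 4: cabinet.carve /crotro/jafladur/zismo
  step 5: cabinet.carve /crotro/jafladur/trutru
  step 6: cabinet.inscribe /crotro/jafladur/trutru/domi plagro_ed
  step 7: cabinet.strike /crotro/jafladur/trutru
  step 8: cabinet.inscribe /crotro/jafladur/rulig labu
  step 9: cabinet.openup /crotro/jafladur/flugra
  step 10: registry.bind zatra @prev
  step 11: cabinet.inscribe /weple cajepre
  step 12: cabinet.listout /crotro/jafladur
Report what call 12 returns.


·→ inscribe(p: /crotro/jafladur/flugra, c: brotretast)
·← created
·→ evict(k: kuno)
·← slisnave
·→ bind(k: kuno, v: @prev)
·← nil
·→ carve(p: /crotro/jafladur/zismo)
·← ok
·→ carve(p: /crotro/jafladur/trutru)
·← ok
·→ inscribe(p: /crotro/jafladur/trutru/domi, c: plagro_ed)
·← created
·→ strike(p: /crotro/jafladur/trutru)
·← ToolError: not empty
·→ inscribe(p: /crotro/jafladur/rulig, c: labu)
·← created
·→ openup(p: /crotro/jafladur/flugra)
·← brotretast
·→ bind(k: zatra, v: @prev)
·← nil
·→ inscribe(p: /weple, c: cajepre)
·← created
·→ listout(p: /crotro/jafladur)
·← [flugra, rulig, trutru/, zismo/]

Answer: [flugra, rulig, trutru/, zismo/]


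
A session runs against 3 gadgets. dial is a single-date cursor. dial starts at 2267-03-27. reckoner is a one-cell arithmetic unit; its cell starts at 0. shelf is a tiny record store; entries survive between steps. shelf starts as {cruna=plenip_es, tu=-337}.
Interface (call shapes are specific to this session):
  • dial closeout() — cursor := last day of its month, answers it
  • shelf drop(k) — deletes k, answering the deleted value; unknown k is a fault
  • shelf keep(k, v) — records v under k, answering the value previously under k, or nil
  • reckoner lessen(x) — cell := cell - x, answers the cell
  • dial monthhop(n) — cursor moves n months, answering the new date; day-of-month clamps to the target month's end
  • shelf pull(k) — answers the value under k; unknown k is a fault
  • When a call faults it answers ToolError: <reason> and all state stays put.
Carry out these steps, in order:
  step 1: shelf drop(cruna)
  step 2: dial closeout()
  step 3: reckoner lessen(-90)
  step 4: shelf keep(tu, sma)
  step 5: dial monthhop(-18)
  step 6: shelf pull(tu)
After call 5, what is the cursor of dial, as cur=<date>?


Answer: cur=2265-09-30

Derivation:
;; 1. shelf drop(k='cruna') : plenip_es
;; 2. dial closeout() : 2267-03-31
;; 3. reckoner lessen(x='-90') : 90
;; 4. shelf keep(k='tu', v='sma') : -337
;; 5. dial monthhop(n='-18') : 2265-09-30
;; 6. shelf pull(k='tu') : sma


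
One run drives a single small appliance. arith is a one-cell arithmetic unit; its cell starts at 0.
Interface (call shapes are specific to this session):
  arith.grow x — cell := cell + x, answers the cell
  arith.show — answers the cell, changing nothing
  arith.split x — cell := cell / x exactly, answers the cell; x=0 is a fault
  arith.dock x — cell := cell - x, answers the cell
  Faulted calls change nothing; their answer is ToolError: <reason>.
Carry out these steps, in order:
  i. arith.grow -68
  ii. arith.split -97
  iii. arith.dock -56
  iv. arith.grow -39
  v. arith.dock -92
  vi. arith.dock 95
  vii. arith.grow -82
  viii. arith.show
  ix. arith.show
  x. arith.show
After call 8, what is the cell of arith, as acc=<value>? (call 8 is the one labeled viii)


~$ grow x→-68
[out] -68
~$ split x→-97
[out] 68/97
~$ dock x→-56
[out] 5500/97
~$ grow x→-39
[out] 1717/97
~$ dock x→-92
[out] 10641/97
~$ dock x→95
[out] 1426/97
~$ grow x→-82
[out] -6528/97
~$ show
[out] -6528/97
~$ show
[out] -6528/97
~$ show
[out] -6528/97

Answer: acc=-6528/97


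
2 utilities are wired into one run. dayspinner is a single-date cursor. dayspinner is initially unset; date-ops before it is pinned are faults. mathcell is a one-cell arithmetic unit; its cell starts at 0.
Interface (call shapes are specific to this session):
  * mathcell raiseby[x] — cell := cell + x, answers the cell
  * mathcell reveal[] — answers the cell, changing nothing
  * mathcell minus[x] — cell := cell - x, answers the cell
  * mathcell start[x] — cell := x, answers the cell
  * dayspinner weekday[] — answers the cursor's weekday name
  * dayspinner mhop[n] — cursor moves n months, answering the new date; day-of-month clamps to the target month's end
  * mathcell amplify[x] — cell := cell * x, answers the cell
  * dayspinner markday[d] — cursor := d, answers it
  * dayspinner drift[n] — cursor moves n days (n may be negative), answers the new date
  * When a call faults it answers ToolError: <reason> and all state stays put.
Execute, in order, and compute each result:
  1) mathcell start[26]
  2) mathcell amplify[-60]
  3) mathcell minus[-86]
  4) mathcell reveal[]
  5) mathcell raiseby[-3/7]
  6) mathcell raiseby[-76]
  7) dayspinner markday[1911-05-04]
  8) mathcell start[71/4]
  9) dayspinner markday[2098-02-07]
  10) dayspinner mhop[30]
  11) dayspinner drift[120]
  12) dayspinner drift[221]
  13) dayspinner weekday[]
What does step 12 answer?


# mathcell start(26) => 26
# mathcell amplify(-60) => -1560
# mathcell minus(-86) => -1474
# mathcell reveal() => -1474
# mathcell raiseby(-3/7) => -10321/7
# mathcell raiseby(-76) => -10853/7
# dayspinner markday(1911-05-04) => 1911-05-04
# mathcell start(71/4) => 71/4
# dayspinner markday(2098-02-07) => 2098-02-07
# dayspinner mhop(30) => 2100-08-07
# dayspinner drift(120) => 2100-12-05
# dayspinner drift(221) => 2101-07-14
# dayspinner weekday() => Thursday

Answer: 2101-07-14


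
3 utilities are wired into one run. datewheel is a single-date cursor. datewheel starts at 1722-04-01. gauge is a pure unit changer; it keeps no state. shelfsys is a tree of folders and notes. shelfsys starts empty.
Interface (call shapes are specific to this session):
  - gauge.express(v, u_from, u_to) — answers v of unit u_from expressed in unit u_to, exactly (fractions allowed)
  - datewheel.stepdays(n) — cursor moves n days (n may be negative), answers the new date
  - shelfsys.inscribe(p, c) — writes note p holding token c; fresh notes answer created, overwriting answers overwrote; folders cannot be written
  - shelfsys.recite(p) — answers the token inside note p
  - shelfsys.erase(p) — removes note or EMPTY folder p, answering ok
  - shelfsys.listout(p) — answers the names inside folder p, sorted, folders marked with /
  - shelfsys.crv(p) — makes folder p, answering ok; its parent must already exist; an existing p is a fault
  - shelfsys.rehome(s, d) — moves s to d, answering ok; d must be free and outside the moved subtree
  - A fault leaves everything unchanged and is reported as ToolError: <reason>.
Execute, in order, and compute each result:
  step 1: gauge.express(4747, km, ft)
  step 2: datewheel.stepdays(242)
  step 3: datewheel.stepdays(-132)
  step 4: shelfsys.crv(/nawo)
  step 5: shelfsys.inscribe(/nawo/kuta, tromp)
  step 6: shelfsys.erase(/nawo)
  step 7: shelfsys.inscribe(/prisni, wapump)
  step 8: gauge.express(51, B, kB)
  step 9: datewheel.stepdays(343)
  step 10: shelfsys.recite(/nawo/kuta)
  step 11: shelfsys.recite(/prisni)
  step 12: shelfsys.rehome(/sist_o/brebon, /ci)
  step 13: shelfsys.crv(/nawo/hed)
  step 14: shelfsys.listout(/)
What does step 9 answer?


>> gauge.express(v='4747', u_from='km', u_to='ft')
<< 5933750000/381
>> datewheel.stepdays(n='242')
<< 1722-11-29
>> datewheel.stepdays(n='-132')
<< 1722-07-20
>> shelfsys.crv(p='/nawo')
<< ok
>> shelfsys.inscribe(p='/nawo/kuta', c='tromp')
<< created
>> shelfsys.erase(p='/nawo')
<< ToolError: not empty
>> shelfsys.inscribe(p='/prisni', c='wapump')
<< created
>> gauge.express(v='51', u_from='B', u_to='kB')
<< 51/1000
>> datewheel.stepdays(n='343')
<< 1723-06-28
>> shelfsys.recite(p='/nawo/kuta')
<< tromp
>> shelfsys.recite(p='/prisni')
<< wapump
>> shelfsys.rehome(s='/sist_o/brebon', d='/ci')
<< ToolError: not found
>> shelfsys.crv(p='/nawo/hed')
<< ok
>> shelfsys.listout(p='/')
<< [nawo/, prisni]

Answer: 1723-06-28
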